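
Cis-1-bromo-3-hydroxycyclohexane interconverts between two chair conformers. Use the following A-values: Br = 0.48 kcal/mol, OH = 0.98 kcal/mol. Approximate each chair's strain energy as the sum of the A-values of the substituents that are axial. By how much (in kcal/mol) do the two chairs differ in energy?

C1 and C3 have the same parity, so for the cis isomer the two substituents are e,e in one chair and a,a in the other.
Chair I (bromo axial, hydroxyl axial): E = 1.46 kcal/mol.
Chair II (bromo equatorial, hydroxyl equatorial): E = 0.00 kcal/mol.
ΔE = 1.46 − 0.00 = 1.46 kcal/mol; chair II is more stable.

1.46 kcal/mol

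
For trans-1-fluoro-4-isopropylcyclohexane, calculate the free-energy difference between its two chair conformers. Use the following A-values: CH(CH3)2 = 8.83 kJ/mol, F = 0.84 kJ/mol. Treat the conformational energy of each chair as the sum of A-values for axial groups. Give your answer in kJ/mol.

C1 and C4 have opposite parity, so for the trans isomer the two substituents are e,e in one chair and a,a in the other.
Chair I (isopropyl axial, fluoro axial): E = 9.67 kJ/mol.
Chair II (isopropyl equatorial, fluoro equatorial): E = 0.00 kJ/mol.
ΔE = 9.67 − 0.00 = 9.67 kJ/mol; chair II is more stable.

9.67 kJ/mol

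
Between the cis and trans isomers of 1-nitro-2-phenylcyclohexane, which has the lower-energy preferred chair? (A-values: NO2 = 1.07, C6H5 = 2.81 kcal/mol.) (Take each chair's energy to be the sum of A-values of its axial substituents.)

trans

At 1,2 positions (parity opposite): cis → (a,e or e,a); trans → (e,e or a,a).
Best chair for cis: E = 1.07 kcal/mol; best chair for trans: E = 0.00 kcal/mol.
The trans isomer is lower by 1.07 kcal/mol.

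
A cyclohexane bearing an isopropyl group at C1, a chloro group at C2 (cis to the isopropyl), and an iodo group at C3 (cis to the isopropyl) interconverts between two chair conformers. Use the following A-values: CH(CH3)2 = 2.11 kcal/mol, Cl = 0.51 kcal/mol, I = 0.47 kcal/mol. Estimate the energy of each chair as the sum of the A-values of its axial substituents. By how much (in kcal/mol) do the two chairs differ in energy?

Chair I (isopropyl axial, chloro equatorial, iodo axial): E = 2.58 kcal/mol.
Chair II (isopropyl equatorial, chloro axial, iodo equatorial): E = 0.51 kcal/mol.
ΔE = 2.58 − 0.51 = 2.07 kcal/mol; chair II is more stable.

2.07 kcal/mol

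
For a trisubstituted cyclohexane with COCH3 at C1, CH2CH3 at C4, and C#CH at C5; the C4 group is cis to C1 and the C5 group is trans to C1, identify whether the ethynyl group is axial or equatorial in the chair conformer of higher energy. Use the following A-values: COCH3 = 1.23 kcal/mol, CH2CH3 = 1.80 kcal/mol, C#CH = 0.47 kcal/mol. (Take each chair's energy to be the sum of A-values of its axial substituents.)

axial

Chair I (acetyl axial, ethyl equatorial, ethynyl equatorial): E = 1.23 kcal/mol.
Chair II (acetyl equatorial, ethyl axial, ethynyl axial): E = 2.27 kcal/mol.
Chair II is the less stable (higher-energy) conformer, and in that chair the ethynyl group is axial.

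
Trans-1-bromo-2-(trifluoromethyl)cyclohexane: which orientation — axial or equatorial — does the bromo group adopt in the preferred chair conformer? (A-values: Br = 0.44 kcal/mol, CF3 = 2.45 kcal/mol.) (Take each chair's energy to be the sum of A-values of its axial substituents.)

C1 and C2 have opposite parity, so for the trans isomer the two substituents are e,e in one chair and a,a in the other.
Chair I (bromo axial, trifluoromethyl axial): E = 2.89 kcal/mol.
Chair II (bromo equatorial, trifluoromethyl equatorial): E = 0.00 kcal/mol.
Chair II is the more stable (lower-energy) conformer, and in that chair the bromo group is equatorial.

equatorial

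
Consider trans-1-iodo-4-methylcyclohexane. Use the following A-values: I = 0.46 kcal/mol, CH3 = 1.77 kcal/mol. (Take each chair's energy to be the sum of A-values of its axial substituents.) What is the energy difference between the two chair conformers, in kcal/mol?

C1 and C4 have opposite parity, so for the trans isomer the two substituents are e,e in one chair and a,a in the other.
Chair I (iodo axial, methyl axial): E = 2.23 kcal/mol.
Chair II (iodo equatorial, methyl equatorial): E = 0.00 kcal/mol.
ΔE = 2.23 − 0.00 = 2.23 kcal/mol; chair II is more stable.

2.23 kcal/mol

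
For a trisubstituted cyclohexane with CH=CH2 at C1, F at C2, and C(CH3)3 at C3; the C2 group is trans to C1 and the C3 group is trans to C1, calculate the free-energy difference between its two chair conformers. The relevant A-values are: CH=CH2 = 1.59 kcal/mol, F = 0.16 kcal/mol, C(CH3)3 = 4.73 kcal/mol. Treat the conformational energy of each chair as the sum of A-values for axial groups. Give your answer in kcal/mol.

2.98 kcal/mol

Chair I (vinyl axial, fluoro axial, tert-butyl equatorial): E = 1.75 kcal/mol.
Chair II (vinyl equatorial, fluoro equatorial, tert-butyl axial): E = 4.73 kcal/mol.
ΔE = 4.73 − 1.75 = 2.98 kcal/mol; chair I is more stable.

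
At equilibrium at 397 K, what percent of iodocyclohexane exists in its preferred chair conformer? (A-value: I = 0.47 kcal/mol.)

64.5%

One chair has the iodo group axial (E = 0.47 kcal/mol) and the other has it equatorial (E = 0).
ΔG = 0.47 kcal/mol between the two chairs.
K = exp(ΔG/RT) with R = 1.987×10⁻³ kcal mol⁻¹ K⁻¹ and T = 397 K gives K ≈ 1.81.
Fraction in the lower-energy chair = K/(K+1) = 64.5%.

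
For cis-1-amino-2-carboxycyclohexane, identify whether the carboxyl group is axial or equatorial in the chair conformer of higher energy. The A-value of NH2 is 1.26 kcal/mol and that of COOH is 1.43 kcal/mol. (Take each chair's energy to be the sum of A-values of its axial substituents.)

C1 and C2 have opposite parity, so for the cis isomer the two substituents are one axial and one equatorial in each chair.
Chair I (amino axial, carboxyl equatorial): E = 1.26 kcal/mol.
Chair II (amino equatorial, carboxyl axial): E = 1.43 kcal/mol.
Chair II is the less stable (higher-energy) conformer, and in that chair the carboxyl group is axial.

axial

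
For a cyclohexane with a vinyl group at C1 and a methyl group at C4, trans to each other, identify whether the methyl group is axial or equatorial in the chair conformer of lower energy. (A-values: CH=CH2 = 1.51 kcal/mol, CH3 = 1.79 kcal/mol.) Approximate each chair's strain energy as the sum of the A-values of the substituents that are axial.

C1 and C4 have opposite parity, so for the trans isomer the two substituents are e,e in one chair and a,a in the other.
Chair I (vinyl axial, methyl axial): E = 3.30 kcal/mol.
Chair II (vinyl equatorial, methyl equatorial): E = 0.00 kcal/mol.
Chair II is the more stable (lower-energy) conformer, and in that chair the methyl group is equatorial.

equatorial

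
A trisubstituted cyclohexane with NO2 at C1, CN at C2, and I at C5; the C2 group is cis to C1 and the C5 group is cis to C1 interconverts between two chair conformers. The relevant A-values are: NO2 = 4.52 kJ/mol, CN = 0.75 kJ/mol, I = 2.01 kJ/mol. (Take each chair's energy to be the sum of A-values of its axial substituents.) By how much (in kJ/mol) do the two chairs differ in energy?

5.78 kJ/mol

Chair I (nitro axial, cyano equatorial, iodo axial): E = 6.53 kJ/mol.
Chair II (nitro equatorial, cyano axial, iodo equatorial): E = 0.75 kJ/mol.
ΔE = 6.53 − 0.75 = 5.78 kJ/mol; chair II is more stable.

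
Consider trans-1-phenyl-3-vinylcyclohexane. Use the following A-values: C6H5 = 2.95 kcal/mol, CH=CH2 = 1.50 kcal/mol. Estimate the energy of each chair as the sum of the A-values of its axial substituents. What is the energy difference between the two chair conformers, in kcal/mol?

C1 and C3 have the same parity, so for the trans isomer the two substituents are one axial and one equatorial in each chair.
Chair I (phenyl axial, vinyl equatorial): E = 2.95 kcal/mol.
Chair II (phenyl equatorial, vinyl axial): E = 1.50 kcal/mol.
ΔE = 2.95 − 1.50 = 1.45 kcal/mol; chair II is more stable.

1.45 kcal/mol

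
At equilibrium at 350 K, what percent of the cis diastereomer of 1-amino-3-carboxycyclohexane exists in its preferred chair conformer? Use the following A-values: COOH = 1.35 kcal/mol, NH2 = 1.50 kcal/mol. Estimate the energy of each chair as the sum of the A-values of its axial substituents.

C1 and C3 have the same parity, so for the cis isomer the two substituents are e,e in one chair and a,a in the other.
Chair I (carboxyl axial, amino axial): E = 2.85 kcal/mol; chair II (carboxyl equatorial, amino equatorial): E = 0.00 kcal/mol.
ΔG = 2.85 kcal/mol between the two chairs.
K = exp(ΔG/RT) with R = 1.987×10⁻³ kcal mol⁻¹ K⁻¹ and T = 350 K gives K ≈ 60.2.
Fraction in the lower-energy chair = K/(K+1) = 98.4%.

98.4%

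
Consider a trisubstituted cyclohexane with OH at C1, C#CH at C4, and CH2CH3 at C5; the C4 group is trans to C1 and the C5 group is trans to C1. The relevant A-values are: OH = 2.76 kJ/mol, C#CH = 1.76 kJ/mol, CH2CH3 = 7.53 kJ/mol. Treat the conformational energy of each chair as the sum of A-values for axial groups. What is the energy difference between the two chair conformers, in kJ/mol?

3.01 kJ/mol

Chair I (hydroxyl axial, ethynyl axial, ethyl equatorial): E = 4.52 kJ/mol.
Chair II (hydroxyl equatorial, ethynyl equatorial, ethyl axial): E = 7.53 kJ/mol.
ΔE = 7.53 − 4.52 = 3.01 kJ/mol; chair I is more stable.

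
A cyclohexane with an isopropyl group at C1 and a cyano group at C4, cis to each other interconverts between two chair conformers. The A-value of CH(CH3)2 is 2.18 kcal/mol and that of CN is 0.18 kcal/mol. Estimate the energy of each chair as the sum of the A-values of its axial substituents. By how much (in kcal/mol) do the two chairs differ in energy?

C1 and C4 have opposite parity, so for the cis isomer the two substituents are one axial and one equatorial in each chair.
Chair I (isopropyl axial, cyano equatorial): E = 2.18 kcal/mol.
Chair II (isopropyl equatorial, cyano axial): E = 0.18 kcal/mol.
ΔE = 2.18 − 0.18 = 2.00 kcal/mol; chair II is more stable.

2.00 kcal/mol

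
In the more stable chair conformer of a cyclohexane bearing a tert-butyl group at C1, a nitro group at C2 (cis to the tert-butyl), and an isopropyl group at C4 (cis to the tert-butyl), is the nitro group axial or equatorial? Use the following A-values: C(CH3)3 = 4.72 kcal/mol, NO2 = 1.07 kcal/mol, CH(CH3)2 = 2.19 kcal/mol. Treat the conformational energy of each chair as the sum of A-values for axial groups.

Chair I (tert-butyl axial, nitro equatorial, isopropyl equatorial): E = 4.72 kcal/mol.
Chair II (tert-butyl equatorial, nitro axial, isopropyl axial): E = 3.26 kcal/mol.
Chair II is the more stable (lower-energy) conformer, and in that chair the nitro group is axial.

axial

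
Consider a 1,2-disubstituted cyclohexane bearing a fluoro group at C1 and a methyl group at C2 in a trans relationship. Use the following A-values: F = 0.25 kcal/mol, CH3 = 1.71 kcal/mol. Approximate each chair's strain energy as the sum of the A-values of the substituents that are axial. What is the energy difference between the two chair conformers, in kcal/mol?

C1 and C2 have opposite parity, so for the trans isomer the two substituents are e,e in one chair and a,a in the other.
Chair I (fluoro axial, methyl axial): E = 1.96 kcal/mol.
Chair II (fluoro equatorial, methyl equatorial): E = 0.00 kcal/mol.
ΔE = 1.96 − 0.00 = 1.96 kcal/mol; chair II is more stable.

1.96 kcal/mol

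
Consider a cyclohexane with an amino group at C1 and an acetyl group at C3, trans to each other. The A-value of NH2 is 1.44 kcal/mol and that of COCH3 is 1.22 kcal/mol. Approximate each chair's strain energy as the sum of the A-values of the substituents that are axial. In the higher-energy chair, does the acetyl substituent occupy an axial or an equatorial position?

C1 and C3 have the same parity, so for the trans isomer the two substituents are one axial and one equatorial in each chair.
Chair I (amino axial, acetyl equatorial): E = 1.44 kcal/mol.
Chair II (amino equatorial, acetyl axial): E = 1.22 kcal/mol.
Chair I is the less stable (higher-energy) conformer, and in that chair the acetyl group is equatorial.

equatorial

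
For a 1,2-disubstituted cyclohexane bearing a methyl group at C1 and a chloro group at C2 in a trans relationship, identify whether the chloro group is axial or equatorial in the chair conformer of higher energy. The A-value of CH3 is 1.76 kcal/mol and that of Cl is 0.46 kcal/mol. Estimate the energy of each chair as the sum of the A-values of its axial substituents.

axial

C1 and C2 have opposite parity, so for the trans isomer the two substituents are e,e in one chair and a,a in the other.
Chair I (methyl axial, chloro axial): E = 2.22 kcal/mol.
Chair II (methyl equatorial, chloro equatorial): E = 0.00 kcal/mol.
Chair I is the less stable (higher-energy) conformer, and in that chair the chloro group is axial.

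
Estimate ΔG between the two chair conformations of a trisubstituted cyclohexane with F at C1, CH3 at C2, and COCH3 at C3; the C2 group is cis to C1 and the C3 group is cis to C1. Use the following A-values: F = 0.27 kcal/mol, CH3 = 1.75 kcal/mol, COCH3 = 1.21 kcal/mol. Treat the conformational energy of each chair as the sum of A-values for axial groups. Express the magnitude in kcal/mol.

0.27 kcal/mol

Chair I (fluoro axial, methyl equatorial, acetyl axial): E = 1.48 kcal/mol.
Chair II (fluoro equatorial, methyl axial, acetyl equatorial): E = 1.75 kcal/mol.
ΔE = 1.75 − 1.48 = 0.27 kcal/mol; chair I is more stable.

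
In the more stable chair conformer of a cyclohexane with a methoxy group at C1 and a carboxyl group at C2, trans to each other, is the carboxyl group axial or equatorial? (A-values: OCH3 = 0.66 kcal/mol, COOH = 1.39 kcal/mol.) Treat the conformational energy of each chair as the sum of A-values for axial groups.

C1 and C2 have opposite parity, so for the trans isomer the two substituents are e,e in one chair and a,a in the other.
Chair I (methoxy axial, carboxyl axial): E = 2.05 kcal/mol.
Chair II (methoxy equatorial, carboxyl equatorial): E = 0.00 kcal/mol.
Chair II is the more stable (lower-energy) conformer, and in that chair the carboxyl group is equatorial.

equatorial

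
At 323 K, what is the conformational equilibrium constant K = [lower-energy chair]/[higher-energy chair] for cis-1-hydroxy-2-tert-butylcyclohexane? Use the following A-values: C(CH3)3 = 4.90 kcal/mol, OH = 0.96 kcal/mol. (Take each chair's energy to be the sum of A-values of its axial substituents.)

K ≈ 464

C1 and C2 have opposite parity, so for the cis isomer the two substituents are one axial and one equatorial in each chair.
Chair I (tert-butyl axial, hydroxyl equatorial): E = 4.90 kcal/mol; chair II (tert-butyl equatorial, hydroxyl axial): E = 0.96 kcal/mol.
ΔG = 3.94 kcal/mol between the two chairs.
K = exp(ΔG/RT) with R = 1.987×10⁻³ kcal mol⁻¹ K⁻¹ and T = 323 K gives K ≈ 464.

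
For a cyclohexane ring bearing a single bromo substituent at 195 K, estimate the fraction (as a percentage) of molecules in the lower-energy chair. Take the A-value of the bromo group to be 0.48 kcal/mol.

77.5%

One chair has the bromo group axial (E = 0.48 kcal/mol) and the other has it equatorial (E = 0).
ΔG = 0.48 kcal/mol between the two chairs.
K = exp(ΔG/RT) with R = 1.987×10⁻³ kcal mol⁻¹ K⁻¹ and T = 195 K gives K ≈ 3.45.
Fraction in the lower-energy chair = K/(K+1) = 77.5%.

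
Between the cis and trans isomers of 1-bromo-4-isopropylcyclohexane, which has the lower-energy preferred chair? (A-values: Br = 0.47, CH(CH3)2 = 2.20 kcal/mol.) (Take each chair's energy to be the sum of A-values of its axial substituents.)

At 1,4 positions (parity opposite): cis → (a,e or e,a); trans → (e,e or a,a).
Best chair for cis: E = 0.47 kcal/mol; best chair for trans: E = 0.00 kcal/mol.
The trans isomer is lower by 0.47 kcal/mol.

trans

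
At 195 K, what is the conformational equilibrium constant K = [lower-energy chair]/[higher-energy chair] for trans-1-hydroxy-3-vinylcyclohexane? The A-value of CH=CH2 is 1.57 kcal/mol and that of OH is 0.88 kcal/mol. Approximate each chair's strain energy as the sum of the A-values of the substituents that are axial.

K ≈ 5.93

C1 and C3 have the same parity, so for the trans isomer the two substituents are one axial and one equatorial in each chair.
Chair I (vinyl axial, hydroxyl equatorial): E = 1.57 kcal/mol; chair II (vinyl equatorial, hydroxyl axial): E = 0.88 kcal/mol.
ΔG = 0.69 kcal/mol between the two chairs.
K = exp(ΔG/RT) with R = 1.987×10⁻³ kcal mol⁻¹ K⁻¹ and T = 195 K gives K ≈ 5.93.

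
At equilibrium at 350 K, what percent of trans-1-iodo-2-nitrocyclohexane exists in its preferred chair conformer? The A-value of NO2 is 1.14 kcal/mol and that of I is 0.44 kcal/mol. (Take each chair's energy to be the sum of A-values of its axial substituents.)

C1 and C2 have opposite parity, so for the trans isomer the two substituents are e,e in one chair and a,a in the other.
Chair I (nitro axial, iodo axial): E = 1.58 kcal/mol; chair II (nitro equatorial, iodo equatorial): E = 0.00 kcal/mol.
ΔG = 1.58 kcal/mol between the two chairs.
K = exp(ΔG/RT) with R = 1.987×10⁻³ kcal mol⁻¹ K⁻¹ and T = 350 K gives K ≈ 9.7.
Fraction in the lower-energy chair = K/(K+1) = 90.7%.

90.7%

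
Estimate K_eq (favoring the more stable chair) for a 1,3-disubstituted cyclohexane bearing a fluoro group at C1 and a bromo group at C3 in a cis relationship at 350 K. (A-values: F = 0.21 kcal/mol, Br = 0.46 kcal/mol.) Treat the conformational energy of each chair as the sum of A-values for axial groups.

C1 and C3 have the same parity, so for the cis isomer the two substituents are e,e in one chair and a,a in the other.
Chair I (fluoro axial, bromo axial): E = 0.67 kcal/mol; chair II (fluoro equatorial, bromo equatorial): E = 0.00 kcal/mol.
ΔG = 0.67 kcal/mol between the two chairs.
K = exp(ΔG/RT) with R = 1.987×10⁻³ kcal mol⁻¹ K⁻¹ and T = 350 K gives K ≈ 2.62.

K ≈ 2.62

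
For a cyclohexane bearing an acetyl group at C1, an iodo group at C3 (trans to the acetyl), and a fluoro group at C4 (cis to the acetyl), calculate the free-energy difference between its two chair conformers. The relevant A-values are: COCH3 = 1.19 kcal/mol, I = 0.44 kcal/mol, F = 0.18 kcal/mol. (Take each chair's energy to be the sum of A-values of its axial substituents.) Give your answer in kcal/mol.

0.57 kcal/mol

Chair I (acetyl axial, iodo equatorial, fluoro equatorial): E = 1.19 kcal/mol.
Chair II (acetyl equatorial, iodo axial, fluoro axial): E = 0.62 kcal/mol.
ΔE = 1.19 − 0.62 = 0.57 kcal/mol; chair II is more stable.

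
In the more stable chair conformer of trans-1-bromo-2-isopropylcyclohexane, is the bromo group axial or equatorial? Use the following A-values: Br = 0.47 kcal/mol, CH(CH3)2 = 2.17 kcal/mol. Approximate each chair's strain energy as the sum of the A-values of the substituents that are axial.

equatorial

C1 and C2 have opposite parity, so for the trans isomer the two substituents are e,e in one chair and a,a in the other.
Chair I (bromo axial, isopropyl axial): E = 2.64 kcal/mol.
Chair II (bromo equatorial, isopropyl equatorial): E = 0.00 kcal/mol.
Chair II is the more stable (lower-energy) conformer, and in that chair the bromo group is equatorial.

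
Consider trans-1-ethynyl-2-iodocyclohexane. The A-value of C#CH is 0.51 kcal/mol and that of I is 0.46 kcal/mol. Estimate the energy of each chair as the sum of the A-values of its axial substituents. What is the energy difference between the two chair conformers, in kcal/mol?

C1 and C2 have opposite parity, so for the trans isomer the two substituents are e,e in one chair and a,a in the other.
Chair I (ethynyl axial, iodo axial): E = 0.97 kcal/mol.
Chair II (ethynyl equatorial, iodo equatorial): E = 0.00 kcal/mol.
ΔE = 0.97 − 0.00 = 0.97 kcal/mol; chair II is more stable.

0.97 kcal/mol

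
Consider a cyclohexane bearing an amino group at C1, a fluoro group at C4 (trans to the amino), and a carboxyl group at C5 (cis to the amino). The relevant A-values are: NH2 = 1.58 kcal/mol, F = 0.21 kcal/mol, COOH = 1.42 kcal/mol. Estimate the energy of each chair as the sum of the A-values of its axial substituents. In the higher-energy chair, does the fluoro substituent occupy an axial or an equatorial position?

axial

Chair I (amino axial, fluoro axial, carboxyl axial): E = 3.21 kcal/mol.
Chair II (amino equatorial, fluoro equatorial, carboxyl equatorial): E = 0.00 kcal/mol.
Chair I is the less stable (higher-energy) conformer, and in that chair the fluoro group is axial.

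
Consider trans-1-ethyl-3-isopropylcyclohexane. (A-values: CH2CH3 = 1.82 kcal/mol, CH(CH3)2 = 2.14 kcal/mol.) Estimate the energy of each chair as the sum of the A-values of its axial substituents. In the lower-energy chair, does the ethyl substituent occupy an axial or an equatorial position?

axial

C1 and C3 have the same parity, so for the trans isomer the two substituents are one axial and one equatorial in each chair.
Chair I (ethyl axial, isopropyl equatorial): E = 1.82 kcal/mol.
Chair II (ethyl equatorial, isopropyl axial): E = 2.14 kcal/mol.
Chair I is the more stable (lower-energy) conformer, and in that chair the ethyl group is axial.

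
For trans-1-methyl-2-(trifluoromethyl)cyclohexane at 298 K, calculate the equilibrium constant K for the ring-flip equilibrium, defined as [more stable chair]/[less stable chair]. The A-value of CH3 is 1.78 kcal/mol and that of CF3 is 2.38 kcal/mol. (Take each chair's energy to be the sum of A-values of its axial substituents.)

C1 and C2 have opposite parity, so for the trans isomer the two substituents are e,e in one chair and a,a in the other.
Chair I (methyl axial, trifluoromethyl axial): E = 4.16 kcal/mol; chair II (methyl equatorial, trifluoromethyl equatorial): E = 0.00 kcal/mol.
ΔG = 4.16 kcal/mol between the two chairs.
K = exp(ΔG/RT) with R = 1.987×10⁻³ kcal mol⁻¹ K⁻¹ and T = 298 K gives K ≈ 1.12e+03.

K ≈ 1125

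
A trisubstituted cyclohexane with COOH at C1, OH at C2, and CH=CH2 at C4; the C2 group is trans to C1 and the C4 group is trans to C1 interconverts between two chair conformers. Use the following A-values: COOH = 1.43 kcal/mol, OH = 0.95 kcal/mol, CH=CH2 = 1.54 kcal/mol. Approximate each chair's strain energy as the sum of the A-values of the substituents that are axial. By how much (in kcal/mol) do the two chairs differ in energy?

Chair I (carboxyl axial, hydroxyl axial, vinyl axial): E = 3.92 kcal/mol.
Chair II (carboxyl equatorial, hydroxyl equatorial, vinyl equatorial): E = 0.00 kcal/mol.
ΔE = 3.92 − 0.00 = 3.92 kcal/mol; chair II is more stable.

3.92 kcal/mol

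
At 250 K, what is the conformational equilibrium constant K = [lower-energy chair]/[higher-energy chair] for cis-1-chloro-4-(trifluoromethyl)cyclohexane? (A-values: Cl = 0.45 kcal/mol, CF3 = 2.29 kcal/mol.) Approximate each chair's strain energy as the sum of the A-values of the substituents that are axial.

C1 and C4 have opposite parity, so for the cis isomer the two substituents are one axial and one equatorial in each chair.
Chair I (chloro axial, trifluoromethyl equatorial): E = 0.45 kcal/mol; chair II (chloro equatorial, trifluoromethyl axial): E = 2.29 kcal/mol.
ΔG = 1.84 kcal/mol between the two chairs.
K = exp(ΔG/RT) with R = 1.987×10⁻³ kcal mol⁻¹ K⁻¹ and T = 250 K gives K ≈ 40.6.

K ≈ 40.6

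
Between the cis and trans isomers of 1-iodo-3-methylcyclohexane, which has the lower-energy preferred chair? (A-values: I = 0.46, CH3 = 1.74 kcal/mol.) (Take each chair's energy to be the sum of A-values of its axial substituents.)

cis

At 1,3 positions (parity same): cis → (e,e or a,a); trans → (a,e or e,a).
Best chair for cis: E = 0.00 kcal/mol; best chair for trans: E = 0.46 kcal/mol.
The cis isomer is lower by 0.46 kcal/mol.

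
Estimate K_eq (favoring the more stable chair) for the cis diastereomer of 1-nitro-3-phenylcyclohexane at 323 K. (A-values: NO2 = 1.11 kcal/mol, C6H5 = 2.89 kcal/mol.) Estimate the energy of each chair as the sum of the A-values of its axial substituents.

C1 and C3 have the same parity, so for the cis isomer the two substituents are e,e in one chair and a,a in the other.
Chair I (nitro axial, phenyl axial): E = 4.00 kcal/mol; chair II (nitro equatorial, phenyl equatorial): E = 0.00 kcal/mol.
ΔG = 4.00 kcal/mol between the two chairs.
K = exp(ΔG/RT) with R = 1.987×10⁻³ kcal mol⁻¹ K⁻¹ and T = 323 K gives K ≈ 509.

K ≈ 509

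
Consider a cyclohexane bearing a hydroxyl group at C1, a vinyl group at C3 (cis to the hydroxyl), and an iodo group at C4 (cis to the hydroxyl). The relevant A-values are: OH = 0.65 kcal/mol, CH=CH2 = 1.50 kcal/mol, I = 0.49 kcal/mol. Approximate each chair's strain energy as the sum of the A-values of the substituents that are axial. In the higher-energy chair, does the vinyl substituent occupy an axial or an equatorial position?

Chair I (hydroxyl axial, vinyl axial, iodo equatorial): E = 2.15 kcal/mol.
Chair II (hydroxyl equatorial, vinyl equatorial, iodo axial): E = 0.49 kcal/mol.
Chair I is the less stable (higher-energy) conformer, and in that chair the vinyl group is axial.

axial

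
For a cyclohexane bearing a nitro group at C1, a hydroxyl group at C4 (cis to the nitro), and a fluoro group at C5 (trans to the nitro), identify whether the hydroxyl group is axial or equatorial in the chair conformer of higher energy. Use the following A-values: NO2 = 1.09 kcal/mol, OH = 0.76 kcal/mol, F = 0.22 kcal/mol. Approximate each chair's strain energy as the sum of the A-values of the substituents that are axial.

Chair I (nitro axial, hydroxyl equatorial, fluoro equatorial): E = 1.09 kcal/mol.
Chair II (nitro equatorial, hydroxyl axial, fluoro axial): E = 0.98 kcal/mol.
Chair I is the less stable (higher-energy) conformer, and in that chair the hydroxyl group is equatorial.

equatorial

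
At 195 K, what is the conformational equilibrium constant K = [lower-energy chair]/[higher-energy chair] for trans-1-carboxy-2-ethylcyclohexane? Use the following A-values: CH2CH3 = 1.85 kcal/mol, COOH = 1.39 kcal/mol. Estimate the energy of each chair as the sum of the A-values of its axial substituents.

K ≈ 4281

C1 and C2 have opposite parity, so for the trans isomer the two substituents are e,e in one chair and a,a in the other.
Chair I (ethyl axial, carboxyl axial): E = 3.24 kcal/mol; chair II (ethyl equatorial, carboxyl equatorial): E = 0.00 kcal/mol.
ΔG = 3.24 kcal/mol between the two chairs.
K = exp(ΔG/RT) with R = 1.987×10⁻³ kcal mol⁻¹ K⁻¹ and T = 195 K gives K ≈ 4.28e+03.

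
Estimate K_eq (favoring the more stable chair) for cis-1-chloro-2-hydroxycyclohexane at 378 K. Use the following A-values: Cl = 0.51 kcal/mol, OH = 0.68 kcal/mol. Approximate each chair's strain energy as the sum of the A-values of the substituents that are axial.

K ≈ 1.25

C1 and C2 have opposite parity, so for the cis isomer the two substituents are one axial and one equatorial in each chair.
Chair I (chloro axial, hydroxyl equatorial): E = 0.51 kcal/mol; chair II (chloro equatorial, hydroxyl axial): E = 0.68 kcal/mol.
ΔG = 0.17 kcal/mol between the two chairs.
K = exp(ΔG/RT) with R = 1.987×10⁻³ kcal mol⁻¹ K⁻¹ and T = 378 K gives K ≈ 1.25.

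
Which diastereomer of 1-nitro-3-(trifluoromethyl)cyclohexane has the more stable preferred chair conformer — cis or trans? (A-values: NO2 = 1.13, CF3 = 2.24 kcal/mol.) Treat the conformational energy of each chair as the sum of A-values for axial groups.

cis

At 1,3 positions (parity same): cis → (e,e or a,a); trans → (a,e or e,a).
Best chair for cis: E = 0.00 kcal/mol; best chair for trans: E = 1.13 kcal/mol.
The cis isomer is lower by 1.13 kcal/mol.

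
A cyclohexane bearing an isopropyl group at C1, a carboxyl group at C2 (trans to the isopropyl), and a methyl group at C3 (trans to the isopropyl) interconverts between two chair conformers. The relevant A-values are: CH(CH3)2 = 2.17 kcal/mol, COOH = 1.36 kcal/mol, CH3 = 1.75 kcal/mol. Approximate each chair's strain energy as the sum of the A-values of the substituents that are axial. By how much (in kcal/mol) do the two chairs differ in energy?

Chair I (isopropyl axial, carboxyl axial, methyl equatorial): E = 3.53 kcal/mol.
Chair II (isopropyl equatorial, carboxyl equatorial, methyl axial): E = 1.75 kcal/mol.
ΔE = 3.53 − 1.75 = 1.78 kcal/mol; chair II is more stable.

1.78 kcal/mol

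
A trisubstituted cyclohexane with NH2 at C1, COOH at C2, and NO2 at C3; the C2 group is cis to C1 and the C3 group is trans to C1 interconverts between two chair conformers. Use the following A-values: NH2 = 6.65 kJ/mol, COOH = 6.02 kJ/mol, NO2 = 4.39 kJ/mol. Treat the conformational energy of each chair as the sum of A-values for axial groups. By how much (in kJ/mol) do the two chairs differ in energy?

Chair I (amino axial, carboxyl equatorial, nitro equatorial): E = 6.65 kJ/mol.
Chair II (amino equatorial, carboxyl axial, nitro axial): E = 10.41 kJ/mol.
ΔE = 10.41 − 6.65 = 3.76 kJ/mol; chair I is more stable.

3.76 kJ/mol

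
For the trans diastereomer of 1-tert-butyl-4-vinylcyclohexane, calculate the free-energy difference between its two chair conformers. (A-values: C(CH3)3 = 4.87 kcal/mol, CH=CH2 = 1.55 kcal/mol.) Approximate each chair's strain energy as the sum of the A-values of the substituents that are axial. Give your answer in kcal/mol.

6.42 kcal/mol

C1 and C4 have opposite parity, so for the trans isomer the two substituents are e,e in one chair and a,a in the other.
Chair I (tert-butyl axial, vinyl axial): E = 6.42 kcal/mol.
Chair II (tert-butyl equatorial, vinyl equatorial): E = 0.00 kcal/mol.
ΔE = 6.42 − 0.00 = 6.42 kcal/mol; chair II is more stable.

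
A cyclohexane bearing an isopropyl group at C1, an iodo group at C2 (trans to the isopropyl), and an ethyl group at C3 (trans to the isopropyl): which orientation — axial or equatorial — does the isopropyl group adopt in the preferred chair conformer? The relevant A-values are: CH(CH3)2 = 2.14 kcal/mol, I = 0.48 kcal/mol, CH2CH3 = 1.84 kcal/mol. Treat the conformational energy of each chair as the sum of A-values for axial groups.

equatorial

Chair I (isopropyl axial, iodo axial, ethyl equatorial): E = 2.62 kcal/mol.
Chair II (isopropyl equatorial, iodo equatorial, ethyl axial): E = 1.84 kcal/mol.
Chair II is the more stable (lower-energy) conformer, and in that chair the isopropyl group is equatorial.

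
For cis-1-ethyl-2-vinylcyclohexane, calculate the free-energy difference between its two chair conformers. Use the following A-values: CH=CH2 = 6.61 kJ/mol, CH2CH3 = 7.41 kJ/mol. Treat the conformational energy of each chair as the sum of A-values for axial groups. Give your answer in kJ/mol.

C1 and C2 have opposite parity, so for the cis isomer the two substituents are one axial and one equatorial in each chair.
Chair I (vinyl axial, ethyl equatorial): E = 6.61 kJ/mol.
Chair II (vinyl equatorial, ethyl axial): E = 7.41 kJ/mol.
ΔE = 7.41 − 6.61 = 0.80 kJ/mol; chair I is more stable.

0.80 kJ/mol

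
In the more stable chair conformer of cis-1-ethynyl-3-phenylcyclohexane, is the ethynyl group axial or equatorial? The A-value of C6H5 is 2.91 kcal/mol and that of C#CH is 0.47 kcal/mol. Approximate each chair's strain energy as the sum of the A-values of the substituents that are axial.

C1 and C3 have the same parity, so for the cis isomer the two substituents are e,e in one chair and a,a in the other.
Chair I (phenyl axial, ethynyl axial): E = 3.38 kcal/mol.
Chair II (phenyl equatorial, ethynyl equatorial): E = 0.00 kcal/mol.
Chair II is the more stable (lower-energy) conformer, and in that chair the ethynyl group is equatorial.

equatorial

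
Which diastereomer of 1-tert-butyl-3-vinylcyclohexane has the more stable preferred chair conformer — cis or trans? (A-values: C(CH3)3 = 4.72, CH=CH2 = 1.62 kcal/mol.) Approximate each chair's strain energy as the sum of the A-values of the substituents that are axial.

At 1,3 positions (parity same): cis → (e,e or a,a); trans → (a,e or e,a).
Best chair for cis: E = 0.00 kcal/mol; best chair for trans: E = 1.62 kcal/mol.
The cis isomer is lower by 1.62 kcal/mol.

cis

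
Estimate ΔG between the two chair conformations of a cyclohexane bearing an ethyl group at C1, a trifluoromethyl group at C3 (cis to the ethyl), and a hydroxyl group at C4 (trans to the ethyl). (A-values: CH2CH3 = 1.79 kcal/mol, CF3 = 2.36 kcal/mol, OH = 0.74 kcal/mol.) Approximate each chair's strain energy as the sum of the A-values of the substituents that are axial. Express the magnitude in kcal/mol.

Chair I (ethyl axial, trifluoromethyl axial, hydroxyl axial): E = 4.89 kcal/mol.
Chair II (ethyl equatorial, trifluoromethyl equatorial, hydroxyl equatorial): E = 0.00 kcal/mol.
ΔE = 4.89 − 0.00 = 4.89 kcal/mol; chair II is more stable.

4.89 kcal/mol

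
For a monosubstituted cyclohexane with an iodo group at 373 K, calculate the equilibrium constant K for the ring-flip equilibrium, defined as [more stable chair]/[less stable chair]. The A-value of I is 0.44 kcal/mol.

One chair has the iodo group axial (E = 0.44 kcal/mol) and the other has it equatorial (E = 0).
ΔG = 0.44 kcal/mol between the two chairs.
K = exp(ΔG/RT) with R = 1.987×10⁻³ kcal mol⁻¹ K⁻¹ and T = 373 K gives K ≈ 1.81.

K ≈ 1.81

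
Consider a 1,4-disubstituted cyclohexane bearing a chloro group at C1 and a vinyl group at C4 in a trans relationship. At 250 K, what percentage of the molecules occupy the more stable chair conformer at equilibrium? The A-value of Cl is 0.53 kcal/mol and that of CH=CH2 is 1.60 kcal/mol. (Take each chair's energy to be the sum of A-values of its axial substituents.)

C1 and C4 have opposite parity, so for the trans isomer the two substituents are e,e in one chair and a,a in the other.
Chair I (chloro axial, vinyl axial): E = 2.13 kcal/mol; chair II (chloro equatorial, vinyl equatorial): E = 0.00 kcal/mol.
ΔG = 2.13 kcal/mol between the two chairs.
K = exp(ΔG/RT) with R = 1.987×10⁻³ kcal mol⁻¹ K⁻¹ and T = 250 K gives K ≈ 72.8.
Fraction in the lower-energy chair = K/(K+1) = 98.6%.

98.6%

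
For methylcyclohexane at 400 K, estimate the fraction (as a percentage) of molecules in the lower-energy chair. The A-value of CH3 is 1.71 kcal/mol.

One chair has the methyl group axial (E = 1.71 kcal/mol) and the other has it equatorial (E = 0).
ΔG = 1.71 kcal/mol between the two chairs.
K = exp(ΔG/RT) with R = 1.987×10⁻³ kcal mol⁻¹ K⁻¹ and T = 400 K gives K ≈ 8.6.
Fraction in the lower-energy chair = K/(K+1) = 89.6%.

89.6%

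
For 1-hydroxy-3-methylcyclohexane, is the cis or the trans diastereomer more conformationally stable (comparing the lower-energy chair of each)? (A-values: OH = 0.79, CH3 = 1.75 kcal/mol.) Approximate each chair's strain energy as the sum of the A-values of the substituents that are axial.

At 1,3 positions (parity same): cis → (e,e or a,a); trans → (a,e or e,a).
Best chair for cis: E = 0.00 kcal/mol; best chair for trans: E = 0.79 kcal/mol.
The cis isomer is lower by 0.79 kcal/mol.

cis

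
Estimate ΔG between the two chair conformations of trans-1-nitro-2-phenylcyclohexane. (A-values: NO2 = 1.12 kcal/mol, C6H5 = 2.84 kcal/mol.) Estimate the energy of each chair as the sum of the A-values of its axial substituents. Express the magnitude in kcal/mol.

C1 and C2 have opposite parity, so for the trans isomer the two substituents are e,e in one chair and a,a in the other.
Chair I (nitro axial, phenyl axial): E = 3.96 kcal/mol.
Chair II (nitro equatorial, phenyl equatorial): E = 0.00 kcal/mol.
ΔE = 3.96 − 0.00 = 3.96 kcal/mol; chair II is more stable.

3.96 kcal/mol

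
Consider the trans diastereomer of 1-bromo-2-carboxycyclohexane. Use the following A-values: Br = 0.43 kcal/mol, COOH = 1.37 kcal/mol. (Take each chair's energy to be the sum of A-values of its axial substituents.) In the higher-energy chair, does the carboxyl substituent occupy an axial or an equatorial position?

axial

C1 and C2 have opposite parity, so for the trans isomer the two substituents are e,e in one chair and a,a in the other.
Chair I (bromo axial, carboxyl axial): E = 1.80 kcal/mol.
Chair II (bromo equatorial, carboxyl equatorial): E = 0.00 kcal/mol.
Chair I is the less stable (higher-energy) conformer, and in that chair the carboxyl group is axial.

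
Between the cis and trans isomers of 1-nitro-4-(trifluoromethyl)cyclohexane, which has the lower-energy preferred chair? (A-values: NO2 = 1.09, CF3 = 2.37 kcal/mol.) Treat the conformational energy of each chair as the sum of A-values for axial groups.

trans

At 1,4 positions (parity opposite): cis → (a,e or e,a); trans → (e,e or a,a).
Best chair for cis: E = 1.09 kcal/mol; best chair for trans: E = 0.00 kcal/mol.
The trans isomer is lower by 1.09 kcal/mol.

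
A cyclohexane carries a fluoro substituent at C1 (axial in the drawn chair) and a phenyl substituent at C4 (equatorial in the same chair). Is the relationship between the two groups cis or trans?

C1 and C4 have opposite parity, so their axial bonds point in opposite directions.
With opposite-parity carbons, two substituents on the same face are one axial and one equatorial; opposite faces give both axial or both equatorial.
Here the groups are axial/equatorial → same face → cis.

cis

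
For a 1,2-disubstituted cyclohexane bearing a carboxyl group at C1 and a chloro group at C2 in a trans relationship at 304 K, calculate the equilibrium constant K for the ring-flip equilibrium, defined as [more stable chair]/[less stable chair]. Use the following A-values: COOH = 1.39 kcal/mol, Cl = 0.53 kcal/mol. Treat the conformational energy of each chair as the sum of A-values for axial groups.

K ≈ 24.0

C1 and C2 have opposite parity, so for the trans isomer the two substituents are e,e in one chair and a,a in the other.
Chair I (carboxyl axial, chloro axial): E = 1.92 kcal/mol; chair II (carboxyl equatorial, chloro equatorial): E = 0.00 kcal/mol.
ΔG = 1.92 kcal/mol between the two chairs.
K = exp(ΔG/RT) with R = 1.987×10⁻³ kcal mol⁻¹ K⁻¹ and T = 304 K gives K ≈ 24.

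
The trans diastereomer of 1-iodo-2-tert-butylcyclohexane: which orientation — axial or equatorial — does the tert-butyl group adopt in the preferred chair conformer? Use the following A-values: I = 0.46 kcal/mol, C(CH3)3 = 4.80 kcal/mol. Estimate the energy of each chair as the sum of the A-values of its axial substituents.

C1 and C2 have opposite parity, so for the trans isomer the two substituents are e,e in one chair and a,a in the other.
Chair I (iodo axial, tert-butyl axial): E = 5.26 kcal/mol.
Chair II (iodo equatorial, tert-butyl equatorial): E = 0.00 kcal/mol.
Chair II is the more stable (lower-energy) conformer, and in that chair the tert-butyl group is equatorial.

equatorial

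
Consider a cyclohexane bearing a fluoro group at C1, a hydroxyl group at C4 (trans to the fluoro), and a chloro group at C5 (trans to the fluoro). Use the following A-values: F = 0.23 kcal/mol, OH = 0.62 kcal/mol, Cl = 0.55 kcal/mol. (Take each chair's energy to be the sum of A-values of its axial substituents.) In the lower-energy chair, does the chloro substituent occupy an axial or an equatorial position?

Chair I (fluoro axial, hydroxyl axial, chloro equatorial): E = 0.85 kcal/mol.
Chair II (fluoro equatorial, hydroxyl equatorial, chloro axial): E = 0.55 kcal/mol.
Chair II is the more stable (lower-energy) conformer, and in that chair the chloro group is axial.

axial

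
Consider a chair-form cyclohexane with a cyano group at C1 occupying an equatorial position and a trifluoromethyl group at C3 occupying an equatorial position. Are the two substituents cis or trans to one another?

cis

C1 and C3 have the same parity, so their axial bonds point in the same direction.
With same-parity carbons, two substituents on the same face are both axial or both equatorial; opposite faces give one of each.
Here the groups are equatorial/equatorial → same face → cis.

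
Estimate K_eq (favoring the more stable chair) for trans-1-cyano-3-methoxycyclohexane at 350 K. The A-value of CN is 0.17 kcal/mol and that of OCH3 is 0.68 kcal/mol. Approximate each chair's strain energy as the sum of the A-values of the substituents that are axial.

K ≈ 2.08

C1 and C3 have the same parity, so for the trans isomer the two substituents are one axial and one equatorial in each chair.
Chair I (cyano axial, methoxy equatorial): E = 0.17 kcal/mol; chair II (cyano equatorial, methoxy axial): E = 0.68 kcal/mol.
ΔG = 0.51 kcal/mol between the two chairs.
K = exp(ΔG/RT) with R = 1.987×10⁻³ kcal mol⁻¹ K⁻¹ and T = 350 K gives K ≈ 2.08.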